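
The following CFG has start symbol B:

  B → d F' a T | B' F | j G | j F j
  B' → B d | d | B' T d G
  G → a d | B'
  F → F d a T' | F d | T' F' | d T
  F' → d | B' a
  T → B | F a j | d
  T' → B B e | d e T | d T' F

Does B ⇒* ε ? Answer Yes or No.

No nonterminal in this grammar is nullable.
No production of B has an RHS whose symbols are all nullable, so B is not nullable.

No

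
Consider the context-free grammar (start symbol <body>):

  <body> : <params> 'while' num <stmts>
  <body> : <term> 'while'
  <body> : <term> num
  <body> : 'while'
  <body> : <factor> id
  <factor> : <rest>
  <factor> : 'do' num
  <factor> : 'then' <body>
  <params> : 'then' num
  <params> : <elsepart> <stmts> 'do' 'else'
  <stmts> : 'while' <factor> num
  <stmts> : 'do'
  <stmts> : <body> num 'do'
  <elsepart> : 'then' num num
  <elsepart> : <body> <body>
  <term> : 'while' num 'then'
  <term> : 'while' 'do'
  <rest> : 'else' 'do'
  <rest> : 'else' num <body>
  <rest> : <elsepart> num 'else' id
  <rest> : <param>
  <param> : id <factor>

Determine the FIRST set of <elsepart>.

{ 'do', 'else', 'then', 'while', id }

<elsepart> : 'then' num num contributes {'then'}.
From <elsepart> : <body> <body>: add FIRST(<body>) = { 'do', 'else', 'then', 'while', id }.
Union: FIRST(<elsepart>) = { 'do', 'else', 'then', 'while', id }.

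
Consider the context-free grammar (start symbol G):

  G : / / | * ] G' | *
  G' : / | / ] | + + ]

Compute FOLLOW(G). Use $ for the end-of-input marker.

G is the start symbol, so $ ∈ FOLLOW(G).
Union: FOLLOW(G) = { $ }.

{ $ }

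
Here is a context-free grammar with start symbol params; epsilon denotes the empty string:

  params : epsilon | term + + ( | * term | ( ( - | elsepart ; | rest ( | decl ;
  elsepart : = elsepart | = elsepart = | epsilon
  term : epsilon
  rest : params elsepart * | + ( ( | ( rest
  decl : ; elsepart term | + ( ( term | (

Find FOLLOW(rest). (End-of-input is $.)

{ ( }

In params : rest (: add FIRST(() = { ( }.
In rest : ( rest: rest is at the end, add FOLLOW(rest) = { ( }.
Union: FOLLOW(rest) = { ( }.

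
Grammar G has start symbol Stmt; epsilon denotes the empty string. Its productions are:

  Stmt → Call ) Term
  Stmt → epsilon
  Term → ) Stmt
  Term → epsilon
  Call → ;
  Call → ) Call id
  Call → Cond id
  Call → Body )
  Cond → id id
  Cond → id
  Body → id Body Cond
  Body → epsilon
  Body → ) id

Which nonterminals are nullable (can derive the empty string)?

Directly nullable (have an epsilon-production): Stmt, Term, Body.
No other nonterminal has a production whose RHS symbols are all nullable.

{ Body, Stmt, Term }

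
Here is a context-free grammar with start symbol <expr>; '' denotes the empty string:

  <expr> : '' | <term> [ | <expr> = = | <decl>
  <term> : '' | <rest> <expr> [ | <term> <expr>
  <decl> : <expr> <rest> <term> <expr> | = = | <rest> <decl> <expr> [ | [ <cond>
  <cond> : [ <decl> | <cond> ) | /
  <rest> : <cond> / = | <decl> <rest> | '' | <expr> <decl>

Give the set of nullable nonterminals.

{ <decl>, <expr>, <rest>, <term> }

Directly nullable (have an ''-production): <expr>, <term>, <rest>.
<decl> : <expr> <rest> <term> <expr> with every symbol nullable, so <decl> is nullable.
No other nonterminal has a production whose RHS symbols are all nullable.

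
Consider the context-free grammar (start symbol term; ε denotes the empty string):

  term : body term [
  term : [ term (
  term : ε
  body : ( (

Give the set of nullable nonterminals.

{ term }

Directly nullable (have an ε-production): term.
No other nonterminal has a production whose RHS symbols are all nullable.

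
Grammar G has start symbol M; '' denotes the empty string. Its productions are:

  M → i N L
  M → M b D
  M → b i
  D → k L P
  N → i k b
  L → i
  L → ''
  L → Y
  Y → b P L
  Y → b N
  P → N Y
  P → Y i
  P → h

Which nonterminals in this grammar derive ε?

{ L }

Directly nullable (have an ''-production): L.
No other nonterminal has a production whose RHS symbols are all nullable.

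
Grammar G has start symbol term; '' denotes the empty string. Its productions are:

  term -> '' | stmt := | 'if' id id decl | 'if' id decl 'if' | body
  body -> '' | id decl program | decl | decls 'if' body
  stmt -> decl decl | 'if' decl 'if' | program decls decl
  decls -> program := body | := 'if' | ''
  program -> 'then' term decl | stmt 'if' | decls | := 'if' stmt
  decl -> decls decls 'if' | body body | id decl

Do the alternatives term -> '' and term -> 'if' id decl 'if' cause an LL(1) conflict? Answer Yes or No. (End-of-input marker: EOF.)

FIRST('') = { '' } and FIRST('if' id decl 'if') = { 'if' }.
The first alternative is nullable and FOLLOW(term) = { EOF, 'if', 'then', :=, id } shares 'if' with FIRST of the second — conflict.

Yes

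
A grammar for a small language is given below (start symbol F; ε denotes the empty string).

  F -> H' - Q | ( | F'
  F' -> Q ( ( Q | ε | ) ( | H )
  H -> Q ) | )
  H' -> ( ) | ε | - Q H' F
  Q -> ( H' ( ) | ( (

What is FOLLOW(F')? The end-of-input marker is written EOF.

{ EOF, (, ), - }

In F -> F': F' is at the end, add FOLLOW(F) = { EOF, (, ), - }.
Union: FOLLOW(F') = { EOF, (, ), - }.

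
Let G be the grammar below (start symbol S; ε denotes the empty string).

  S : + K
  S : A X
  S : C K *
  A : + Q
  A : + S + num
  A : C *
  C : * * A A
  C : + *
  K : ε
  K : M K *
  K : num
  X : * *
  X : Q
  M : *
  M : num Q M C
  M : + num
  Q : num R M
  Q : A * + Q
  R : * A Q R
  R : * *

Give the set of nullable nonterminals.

{ K }

Directly nullable (have an ε-production): K.
No other nonterminal has a production whose RHS symbols are all nullable.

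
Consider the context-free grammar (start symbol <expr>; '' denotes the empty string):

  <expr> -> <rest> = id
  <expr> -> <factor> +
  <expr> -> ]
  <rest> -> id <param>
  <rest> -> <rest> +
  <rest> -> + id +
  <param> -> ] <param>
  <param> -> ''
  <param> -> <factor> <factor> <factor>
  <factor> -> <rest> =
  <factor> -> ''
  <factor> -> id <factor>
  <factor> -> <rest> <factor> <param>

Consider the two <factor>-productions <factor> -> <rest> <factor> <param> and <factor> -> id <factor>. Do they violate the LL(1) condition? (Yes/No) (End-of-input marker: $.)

FIRST(<rest> <factor> <param>) = { +, id } and FIRST(id <factor>) = { id }.
Both contain id, so the two alternatives are not disjoint — LL(1) conflict.

Yes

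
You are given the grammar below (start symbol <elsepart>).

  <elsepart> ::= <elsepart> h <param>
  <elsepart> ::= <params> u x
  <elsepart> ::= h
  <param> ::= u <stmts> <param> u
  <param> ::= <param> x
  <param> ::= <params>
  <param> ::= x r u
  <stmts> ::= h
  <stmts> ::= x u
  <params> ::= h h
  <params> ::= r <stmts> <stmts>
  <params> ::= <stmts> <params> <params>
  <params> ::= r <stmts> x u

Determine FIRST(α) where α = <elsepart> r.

Add FIRST(<elsepart>) = { h, r, x }; <elsepart> is not nullable, stop.

{ h, r, x }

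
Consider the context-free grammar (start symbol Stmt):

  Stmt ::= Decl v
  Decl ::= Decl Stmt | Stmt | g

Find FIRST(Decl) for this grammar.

From Decl ::= Decl Stmt: add FIRST(Decl) = { g }.
From Decl ::= Stmt: add FIRST(Stmt) = { g }.
Decl ::= g contributes {g}.
Union: FIRST(Decl) = { g }.

{ g }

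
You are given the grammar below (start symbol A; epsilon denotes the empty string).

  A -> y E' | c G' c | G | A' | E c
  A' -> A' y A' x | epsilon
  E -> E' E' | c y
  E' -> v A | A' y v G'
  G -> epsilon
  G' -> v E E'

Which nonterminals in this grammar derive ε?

{ A, A', G }

Directly nullable (have an epsilon-production): A', G.
A -> G with every symbol nullable, so A is nullable.
No other nonterminal has a production whose RHS symbols are all nullable.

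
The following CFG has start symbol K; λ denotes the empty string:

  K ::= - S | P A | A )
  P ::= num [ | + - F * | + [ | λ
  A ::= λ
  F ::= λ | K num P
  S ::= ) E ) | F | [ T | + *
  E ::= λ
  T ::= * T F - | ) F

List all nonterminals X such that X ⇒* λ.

Directly nullable (have an λ-production): P, A, F, E.
S ::= F with every symbol nullable, so S is nullable.
K ::= P A with every symbol nullable, so K is nullable.
No other nonterminal has a production whose RHS symbols are all nullable.

{ A, E, F, K, P, S }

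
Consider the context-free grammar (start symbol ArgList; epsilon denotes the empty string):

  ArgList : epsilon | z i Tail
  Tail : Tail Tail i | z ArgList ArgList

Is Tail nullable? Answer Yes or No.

Nullable nonterminals: ArgList.
No production of Tail has an RHS whose symbols are all nullable, so Tail is not nullable.

No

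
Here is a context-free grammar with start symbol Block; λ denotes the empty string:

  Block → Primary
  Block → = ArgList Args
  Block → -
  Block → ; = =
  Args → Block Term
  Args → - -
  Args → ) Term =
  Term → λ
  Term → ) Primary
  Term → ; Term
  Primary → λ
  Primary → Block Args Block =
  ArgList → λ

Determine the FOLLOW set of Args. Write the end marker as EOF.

{ EOF, ), -, ;, = }

In Block → = ArgList Args: Args is at the end, add FOLLOW(Block) = { EOF, ), -, ;, = }.
In Primary → Block Args Block =: add FIRST(Block =) = { ), -, ;, = }.
Union: FOLLOW(Args) = { EOF, ), -, ;, = }.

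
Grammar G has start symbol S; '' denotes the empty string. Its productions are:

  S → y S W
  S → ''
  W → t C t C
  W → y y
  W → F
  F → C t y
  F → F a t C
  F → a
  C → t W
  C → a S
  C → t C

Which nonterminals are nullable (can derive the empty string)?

{ S }

Directly nullable (have an ''-production): S.
No other nonterminal has a production whose RHS symbols are all nullable.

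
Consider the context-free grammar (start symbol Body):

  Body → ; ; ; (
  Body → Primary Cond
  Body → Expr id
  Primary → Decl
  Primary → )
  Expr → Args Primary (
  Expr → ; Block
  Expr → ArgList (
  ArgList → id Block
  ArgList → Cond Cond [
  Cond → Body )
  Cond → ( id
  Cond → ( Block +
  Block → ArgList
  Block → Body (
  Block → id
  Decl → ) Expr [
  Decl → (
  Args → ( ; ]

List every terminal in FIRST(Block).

{ (, ), ;, id }

From Block → ArgList: add FIRST(ArgList) = { (, ), ;, id }.
From Block → Body (: add FIRST(Body) = { (, ), ;, id }.
Block → id contributes {id}.
Union: FIRST(Block) = { (, ), ;, id }.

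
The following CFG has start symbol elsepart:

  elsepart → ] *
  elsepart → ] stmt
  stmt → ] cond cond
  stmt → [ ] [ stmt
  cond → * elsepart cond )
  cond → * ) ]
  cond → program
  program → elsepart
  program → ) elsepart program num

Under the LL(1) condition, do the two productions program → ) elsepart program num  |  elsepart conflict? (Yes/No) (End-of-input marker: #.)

FIRST() elsepart program num) = { ) } and FIRST(elsepart) = { ] }.
The FIRST sets are disjoint and neither alternative is nullable — no conflict.

No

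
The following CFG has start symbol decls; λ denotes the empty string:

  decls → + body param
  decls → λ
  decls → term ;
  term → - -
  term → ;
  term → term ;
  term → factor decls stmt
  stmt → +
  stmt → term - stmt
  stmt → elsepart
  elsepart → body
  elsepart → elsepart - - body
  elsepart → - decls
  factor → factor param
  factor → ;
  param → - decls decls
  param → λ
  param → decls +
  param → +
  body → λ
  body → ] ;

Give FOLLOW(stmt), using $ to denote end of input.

In term → factor decls stmt: stmt is at the end, add FOLLOW(term) = { -, ; }.
In stmt → term - stmt: stmt is at the end, add FOLLOW(stmt) = { -, ; }.
Union: FOLLOW(stmt) = { -, ; }.

{ -, ; }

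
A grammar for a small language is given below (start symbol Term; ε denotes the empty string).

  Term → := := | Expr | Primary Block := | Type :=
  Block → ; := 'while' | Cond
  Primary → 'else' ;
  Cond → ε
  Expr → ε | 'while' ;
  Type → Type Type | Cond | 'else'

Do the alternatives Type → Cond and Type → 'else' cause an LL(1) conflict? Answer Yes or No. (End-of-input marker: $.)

Yes

FIRST(Cond) = { ε } and FIRST('else') = { 'else' }.
The first alternative is nullable and FOLLOW(Type) = { 'else', := } shares 'else' with FIRST of the second — conflict.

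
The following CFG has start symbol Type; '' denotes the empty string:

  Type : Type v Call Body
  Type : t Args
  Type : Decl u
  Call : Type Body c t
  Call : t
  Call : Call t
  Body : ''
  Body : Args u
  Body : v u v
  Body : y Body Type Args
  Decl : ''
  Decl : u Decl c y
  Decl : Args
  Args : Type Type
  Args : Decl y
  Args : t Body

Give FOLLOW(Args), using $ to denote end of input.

{ $, c, t, u, v, y }

In Type : t Args: Args is at the end, add FOLLOW(Type) = { $, c, t, u, v, y }.
In Body : Args u: add FIRST(u) = { u }.
In Body : y Body Type Args: Args is at the end, add FOLLOW(Body) = { $, c, t, u, v, y }.
In Decl : Args: Args is at the end, add FOLLOW(Decl) = { c, u, y }.
Union: FOLLOW(Args) = { $, c, t, u, v, y }.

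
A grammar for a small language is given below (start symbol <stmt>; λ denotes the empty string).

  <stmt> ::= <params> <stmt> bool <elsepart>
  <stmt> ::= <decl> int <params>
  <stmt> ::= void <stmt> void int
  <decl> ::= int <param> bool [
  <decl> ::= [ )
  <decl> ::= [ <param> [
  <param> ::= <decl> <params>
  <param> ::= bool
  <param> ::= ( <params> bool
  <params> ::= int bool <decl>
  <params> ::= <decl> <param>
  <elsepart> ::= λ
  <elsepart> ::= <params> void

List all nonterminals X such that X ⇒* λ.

{ <elsepart> }

Directly nullable (have an λ-production): <elsepart>.
No other nonterminal has a production whose RHS symbols are all nullable.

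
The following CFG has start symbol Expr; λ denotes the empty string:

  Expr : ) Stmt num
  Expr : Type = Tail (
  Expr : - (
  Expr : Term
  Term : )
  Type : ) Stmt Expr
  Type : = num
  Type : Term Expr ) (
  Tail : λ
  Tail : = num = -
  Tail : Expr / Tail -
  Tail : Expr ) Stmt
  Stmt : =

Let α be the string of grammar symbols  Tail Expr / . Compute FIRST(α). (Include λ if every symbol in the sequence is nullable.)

{ ), -, = }

Add FIRST(Tail)\{λ} = { ), -, = }; Tail is nullable, continue.
Add FIRST(Expr) = { ), -, = }; Expr is not nullable, stop.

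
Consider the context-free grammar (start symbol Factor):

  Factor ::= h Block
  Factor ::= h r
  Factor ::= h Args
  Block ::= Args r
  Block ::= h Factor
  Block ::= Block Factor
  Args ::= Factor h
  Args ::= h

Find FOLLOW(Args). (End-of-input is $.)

{ $, h, r }

In Factor ::= h Args: Args is at the end, add FOLLOW(Factor) = { $, h }.
In Block ::= Args r: add FIRST(r) = { r }.
Union: FOLLOW(Args) = { $, h, r }.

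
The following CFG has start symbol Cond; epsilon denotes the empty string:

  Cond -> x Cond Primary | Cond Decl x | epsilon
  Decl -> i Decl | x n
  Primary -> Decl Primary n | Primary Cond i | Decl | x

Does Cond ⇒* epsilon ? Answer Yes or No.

Yes

Cond has an epsilon-production, so Cond ⇒ epsilon.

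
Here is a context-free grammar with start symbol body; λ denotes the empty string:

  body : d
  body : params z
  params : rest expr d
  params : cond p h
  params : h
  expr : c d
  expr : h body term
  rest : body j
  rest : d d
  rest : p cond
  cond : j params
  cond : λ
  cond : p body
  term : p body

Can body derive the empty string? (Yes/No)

Nullable nonterminals: cond.
No production of body has an RHS whose symbols are all nullable, so body is not nullable.

No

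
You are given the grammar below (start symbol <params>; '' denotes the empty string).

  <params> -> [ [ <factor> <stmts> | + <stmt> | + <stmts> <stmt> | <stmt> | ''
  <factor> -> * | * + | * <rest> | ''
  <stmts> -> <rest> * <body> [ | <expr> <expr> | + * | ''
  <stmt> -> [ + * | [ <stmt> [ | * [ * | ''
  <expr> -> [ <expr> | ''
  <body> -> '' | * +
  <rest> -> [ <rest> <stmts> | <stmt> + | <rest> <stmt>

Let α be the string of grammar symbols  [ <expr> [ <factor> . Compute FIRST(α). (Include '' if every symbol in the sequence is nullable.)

[ is a terminal; add {[} and stop.

{ [ }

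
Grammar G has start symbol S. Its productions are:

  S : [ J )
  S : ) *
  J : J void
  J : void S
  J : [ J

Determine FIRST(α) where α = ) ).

{ ) }

) is a terminal; add {)} and stop.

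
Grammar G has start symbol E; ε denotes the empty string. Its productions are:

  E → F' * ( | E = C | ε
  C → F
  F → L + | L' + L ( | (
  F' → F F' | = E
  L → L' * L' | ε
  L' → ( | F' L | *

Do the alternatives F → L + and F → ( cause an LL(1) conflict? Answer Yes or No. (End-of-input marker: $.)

Yes

FIRST(L +) = { (, *, +, = } and FIRST(() = { ( }.
Both contain (, so the two alternatives are not disjoint — LL(1) conflict.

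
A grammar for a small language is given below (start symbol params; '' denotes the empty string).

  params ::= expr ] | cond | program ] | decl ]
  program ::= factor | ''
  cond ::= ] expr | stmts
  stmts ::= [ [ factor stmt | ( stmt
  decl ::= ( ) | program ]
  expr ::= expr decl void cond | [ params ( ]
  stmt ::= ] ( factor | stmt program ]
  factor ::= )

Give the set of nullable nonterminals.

Directly nullable (have an ''-production): program.
No other nonterminal has a production whose RHS symbols are all nullable.

{ program }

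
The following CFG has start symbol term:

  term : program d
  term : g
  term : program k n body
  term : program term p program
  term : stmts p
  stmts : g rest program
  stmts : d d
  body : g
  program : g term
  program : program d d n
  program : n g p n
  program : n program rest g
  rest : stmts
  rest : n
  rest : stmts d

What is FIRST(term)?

From term : program d: add FIRST(program) = { g, n }.
term : g contributes {g}.
From term : program k n body: add FIRST(program) = { g, n }.
From term : program term p program: add FIRST(program) = { g, n }.
From term : stmts p: add FIRST(stmts) = { d, g }.
Union: FIRST(term) = { d, g, n }.

{ d, g, n }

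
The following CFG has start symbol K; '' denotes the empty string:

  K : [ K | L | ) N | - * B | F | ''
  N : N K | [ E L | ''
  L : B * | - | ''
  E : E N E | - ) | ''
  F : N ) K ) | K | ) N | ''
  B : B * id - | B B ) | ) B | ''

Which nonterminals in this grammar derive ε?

{ B, E, F, K, L, N }

Directly nullable (have an ''-production): K, N, L, E, F, B.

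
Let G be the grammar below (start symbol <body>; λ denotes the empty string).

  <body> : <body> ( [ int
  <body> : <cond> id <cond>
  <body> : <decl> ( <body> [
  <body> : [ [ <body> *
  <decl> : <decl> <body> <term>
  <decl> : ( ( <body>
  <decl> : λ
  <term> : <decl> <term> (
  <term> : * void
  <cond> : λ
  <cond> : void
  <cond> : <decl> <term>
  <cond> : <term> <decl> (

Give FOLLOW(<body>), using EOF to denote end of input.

<body> is the start symbol, so EOF ∈ FOLLOW(<body>).
In <body> : <body> ( [ int: add FIRST(( [ int) = { ( }.
In <body> : <decl> ( <body> [: add FIRST([) = { [ }.
In <body> : [ [ <body> *: add FIRST(*) = { * }.
In <decl> : <decl> <body> <term>: add FIRST(<term>) = { (, *, [, id, void }.
In <decl> : ( ( <body>: <body> is at the end, add FOLLOW(<decl>) = { (, *, [, id, void }.
Union: FOLLOW(<body>) = { EOF, (, *, [, id, void }.

{ EOF, (, *, [, id, void }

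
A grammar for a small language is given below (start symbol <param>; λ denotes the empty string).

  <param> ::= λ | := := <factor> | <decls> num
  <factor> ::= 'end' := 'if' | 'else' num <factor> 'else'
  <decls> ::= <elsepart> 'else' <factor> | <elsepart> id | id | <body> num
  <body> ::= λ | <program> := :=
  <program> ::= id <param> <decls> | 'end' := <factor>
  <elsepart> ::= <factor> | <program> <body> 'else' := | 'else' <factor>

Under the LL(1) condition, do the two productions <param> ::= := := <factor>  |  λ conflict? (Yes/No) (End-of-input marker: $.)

No

FIRST(:= := <factor>) = { := } and FIRST(λ) = { λ }.
The second is nullable but FOLLOW(<param>) = { $, 'else', 'end', id, num } is disjoint from FIRST of the first.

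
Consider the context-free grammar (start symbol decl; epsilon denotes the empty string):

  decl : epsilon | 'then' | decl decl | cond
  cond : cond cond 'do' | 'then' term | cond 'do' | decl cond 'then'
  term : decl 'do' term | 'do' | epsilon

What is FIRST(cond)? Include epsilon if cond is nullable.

{ 'then' }

From cond : cond cond 'do': add FIRST(cond) = { 'then' }.
cond : 'then' term contributes {'then'}.
From cond : cond 'do': add FIRST(cond) = { 'then' }.
From cond : decl cond 'then': decl nullable, take FIRST(decl) ∪ FIRST(cond) = { 'then' }.
Union: FIRST(cond) = { 'then' }.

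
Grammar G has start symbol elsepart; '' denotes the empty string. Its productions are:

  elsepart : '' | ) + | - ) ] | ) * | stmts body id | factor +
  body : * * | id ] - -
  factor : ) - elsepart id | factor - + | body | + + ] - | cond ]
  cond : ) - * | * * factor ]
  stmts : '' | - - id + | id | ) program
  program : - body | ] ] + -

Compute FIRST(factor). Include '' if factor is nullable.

{ ), *, +, id }

factor : ) - elsepart id contributes {)}.
From factor : factor - +: add FIRST(factor) = { ), *, +, id }.
From factor : body: add FIRST(body) = { *, id }.
factor : + + ] - contributes {+}.
From factor : cond ]: add FIRST(cond) = { ), * }.
Union: FIRST(factor) = { ), *, +, id }.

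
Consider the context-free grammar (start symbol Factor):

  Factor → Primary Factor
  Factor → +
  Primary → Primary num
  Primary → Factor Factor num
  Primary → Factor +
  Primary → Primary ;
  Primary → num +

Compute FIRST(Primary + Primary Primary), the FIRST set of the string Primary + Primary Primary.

{ +, num }

Add FIRST(Primary) = { +, num }; Primary is not nullable, stop.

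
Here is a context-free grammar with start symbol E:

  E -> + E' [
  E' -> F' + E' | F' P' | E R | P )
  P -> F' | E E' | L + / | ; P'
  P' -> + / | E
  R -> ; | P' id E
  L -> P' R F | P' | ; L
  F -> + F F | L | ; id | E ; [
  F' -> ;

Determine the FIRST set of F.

{ +, ; }

F -> + F F contributes {+}.
From F -> L: add FIRST(L) = { +, ; }.
F -> ; id contributes {;}.
From F -> E ; [: add FIRST(E) = { + }.
Union: FIRST(F) = { +, ; }.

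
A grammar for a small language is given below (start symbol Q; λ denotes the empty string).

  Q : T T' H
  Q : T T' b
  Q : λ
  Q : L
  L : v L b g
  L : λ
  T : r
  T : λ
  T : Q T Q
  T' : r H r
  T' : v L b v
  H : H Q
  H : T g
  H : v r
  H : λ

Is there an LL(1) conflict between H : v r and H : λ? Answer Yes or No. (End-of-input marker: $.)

FIRST(v r) = { v } and FIRST(λ) = { λ }.
The second alternative is nullable and FOLLOW(H) = { $, g, r, v } shares v with FIRST of the first — conflict.

Yes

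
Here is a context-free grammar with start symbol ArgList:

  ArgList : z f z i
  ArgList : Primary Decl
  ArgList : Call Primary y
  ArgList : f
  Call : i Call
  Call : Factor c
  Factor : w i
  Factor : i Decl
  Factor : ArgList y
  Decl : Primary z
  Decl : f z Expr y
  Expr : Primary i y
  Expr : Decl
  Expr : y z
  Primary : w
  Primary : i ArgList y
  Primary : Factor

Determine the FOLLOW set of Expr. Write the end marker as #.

In Decl : f z Expr y: add FIRST(y) = { y }.
Union: FOLLOW(Expr) = { y }.

{ y }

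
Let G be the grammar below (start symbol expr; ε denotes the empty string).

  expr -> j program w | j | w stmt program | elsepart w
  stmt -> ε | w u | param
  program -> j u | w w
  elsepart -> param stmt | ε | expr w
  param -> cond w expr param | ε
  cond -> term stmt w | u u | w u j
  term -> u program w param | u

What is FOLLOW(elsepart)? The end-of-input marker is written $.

{ w }

In expr -> elsepart w: add FIRST(w) = { w }.
Union: FOLLOW(elsepart) = { w }.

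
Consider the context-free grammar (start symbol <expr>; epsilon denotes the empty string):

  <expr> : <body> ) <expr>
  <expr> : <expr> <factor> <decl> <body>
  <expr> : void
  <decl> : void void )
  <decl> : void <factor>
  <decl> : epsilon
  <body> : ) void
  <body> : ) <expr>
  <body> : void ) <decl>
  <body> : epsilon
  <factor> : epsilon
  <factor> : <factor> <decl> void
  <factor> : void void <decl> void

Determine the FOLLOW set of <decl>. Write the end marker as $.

In <expr> : <expr> <factor> <decl> <body>: add FIRST(<body>)\{epsilon} = { ), void }.
  Since <body> is nullable, also add FOLLOW(<expr>) = { $, ), void }.
In <body> : void ) <decl>: <decl> is at the end, add FOLLOW(<body>) = { $, ), void }.
In <factor> : <factor> <decl> void: add FIRST(void) = { void }.
In <factor> : void void <decl> void: add FIRST(void) = { void }.
Union: FOLLOW(<decl>) = { $, ), void }.

{ $, ), void }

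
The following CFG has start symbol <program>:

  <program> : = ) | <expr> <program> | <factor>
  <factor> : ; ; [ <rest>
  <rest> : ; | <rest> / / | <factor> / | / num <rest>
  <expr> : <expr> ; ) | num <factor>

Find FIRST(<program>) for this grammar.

<program> : = ) contributes {=}.
From <program> : <expr> <program>: add FIRST(<expr>) = { num }.
From <program> : <factor>: add FIRST(<factor>) = { ; }.
Union: FIRST(<program>) = { ;, =, num }.

{ ;, =, num }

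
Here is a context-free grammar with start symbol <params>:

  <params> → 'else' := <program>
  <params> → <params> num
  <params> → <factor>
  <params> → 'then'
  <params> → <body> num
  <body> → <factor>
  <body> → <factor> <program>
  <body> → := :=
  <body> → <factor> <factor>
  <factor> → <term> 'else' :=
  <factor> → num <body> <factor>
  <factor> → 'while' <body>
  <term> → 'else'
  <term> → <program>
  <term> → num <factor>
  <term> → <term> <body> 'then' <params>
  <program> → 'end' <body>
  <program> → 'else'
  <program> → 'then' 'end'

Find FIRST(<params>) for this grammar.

{ 'else', 'end', 'then', 'while', :=, num }

<params> → 'else' := <program> contributes {'else'}.
From <params> → <params> num: add FIRST(<params>) = { 'else', 'end', 'then', 'while', :=, num }.
From <params> → <factor>: add FIRST(<factor>) = { 'else', 'end', 'then', 'while', num }.
<params> → 'then' contributes {'then'}.
From <params> → <body> num: add FIRST(<body>) = { 'else', 'end', 'then', 'while', :=, num }.
Union: FIRST(<params>) = { 'else', 'end', 'then', 'while', :=, num }.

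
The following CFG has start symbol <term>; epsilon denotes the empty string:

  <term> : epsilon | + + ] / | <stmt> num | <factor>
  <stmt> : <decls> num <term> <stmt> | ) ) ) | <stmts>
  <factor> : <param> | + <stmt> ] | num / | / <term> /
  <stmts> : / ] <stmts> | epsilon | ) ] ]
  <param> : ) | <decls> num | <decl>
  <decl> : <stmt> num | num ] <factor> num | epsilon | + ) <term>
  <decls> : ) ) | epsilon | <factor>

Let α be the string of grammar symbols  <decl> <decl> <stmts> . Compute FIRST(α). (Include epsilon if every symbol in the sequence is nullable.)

Add FIRST(<decl>)\{epsilon} = { ), +, /, num }; <decl> is nullable, continue.
Add FIRST(<decl>)\{epsilon} = { ), +, /, num }; <decl> is nullable, continue.
Add FIRST(<stmts>)\{epsilon} = { ), / }; <stmts> is nullable, continue.
Every symbol is nullable, so include epsilon.

{ ), +, /, num, epsilon }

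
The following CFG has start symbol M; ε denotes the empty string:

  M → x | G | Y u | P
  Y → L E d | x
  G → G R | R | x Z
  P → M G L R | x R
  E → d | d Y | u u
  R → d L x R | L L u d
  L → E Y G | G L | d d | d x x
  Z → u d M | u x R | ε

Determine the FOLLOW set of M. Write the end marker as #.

{ #, d, u, x }

M is the start symbol, so # ∈ FOLLOW(M).
In P → M G L R: add FIRST(G L R) = { d, u, x }.
In Z → u d M: M is at the end, add FOLLOW(Z) = { #, d, u, x }.
Union: FOLLOW(M) = { #, d, u, x }.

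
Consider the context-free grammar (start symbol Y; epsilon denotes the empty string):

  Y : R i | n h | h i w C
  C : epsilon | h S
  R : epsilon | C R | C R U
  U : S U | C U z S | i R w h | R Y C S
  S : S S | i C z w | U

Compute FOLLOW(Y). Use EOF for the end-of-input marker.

{ EOF, h, i, n }

Y is the start symbol, so EOF ∈ FOLLOW(Y).
In U : R Y C S: add FIRST(C S) = { h, i, n }.
Union: FOLLOW(Y) = { EOF, h, i, n }.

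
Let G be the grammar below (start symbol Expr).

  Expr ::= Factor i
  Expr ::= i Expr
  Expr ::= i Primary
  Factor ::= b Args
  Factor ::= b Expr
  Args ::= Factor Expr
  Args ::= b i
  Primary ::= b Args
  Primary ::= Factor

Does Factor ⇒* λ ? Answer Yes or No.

No

No nonterminal in this grammar is nullable.
No production of Factor has an RHS whose symbols are all nullable, so Factor is not nullable.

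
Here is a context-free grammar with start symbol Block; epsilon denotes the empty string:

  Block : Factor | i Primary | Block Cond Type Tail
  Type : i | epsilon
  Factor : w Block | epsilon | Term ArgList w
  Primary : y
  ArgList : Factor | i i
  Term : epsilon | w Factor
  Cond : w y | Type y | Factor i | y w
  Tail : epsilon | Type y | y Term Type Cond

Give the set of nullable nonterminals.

Directly nullable (have an epsilon-production): Type, Factor, Term, Tail.
Block : Factor with every symbol nullable, so Block is nullable.
ArgList : Factor with every symbol nullable, so ArgList is nullable.
No other nonterminal has a production whose RHS symbols are all nullable.

{ ArgList, Block, Factor, Tail, Term, Type }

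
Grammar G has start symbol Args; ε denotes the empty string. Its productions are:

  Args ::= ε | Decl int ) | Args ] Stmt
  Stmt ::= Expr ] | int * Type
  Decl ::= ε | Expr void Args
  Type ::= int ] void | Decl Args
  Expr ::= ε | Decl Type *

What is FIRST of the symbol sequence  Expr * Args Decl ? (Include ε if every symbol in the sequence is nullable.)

Add FIRST(Expr)\{ε} = { *, ], int, void }; Expr is nullable, continue.
* is a terminal; add {*} and stop.

{ *, ], int, void }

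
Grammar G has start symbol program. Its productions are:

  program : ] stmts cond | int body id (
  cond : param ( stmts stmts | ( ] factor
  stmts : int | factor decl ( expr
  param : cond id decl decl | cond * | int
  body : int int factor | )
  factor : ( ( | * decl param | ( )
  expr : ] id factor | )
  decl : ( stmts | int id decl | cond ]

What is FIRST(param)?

From param : cond id decl decl: add FIRST(cond) = { (, int }.
From param : cond *: add FIRST(cond) = { (, int }.
param : int contributes {int}.
Union: FIRST(param) = { (, int }.

{ (, int }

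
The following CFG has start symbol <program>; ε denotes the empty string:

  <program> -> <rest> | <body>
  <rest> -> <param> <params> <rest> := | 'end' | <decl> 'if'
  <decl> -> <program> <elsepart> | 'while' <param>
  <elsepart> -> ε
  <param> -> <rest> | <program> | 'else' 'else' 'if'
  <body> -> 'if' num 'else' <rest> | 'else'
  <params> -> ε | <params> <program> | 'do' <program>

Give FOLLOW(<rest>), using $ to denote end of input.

In <program> -> <rest>: <rest> is at the end, add FOLLOW(<program>) = { $, 'do', 'else', 'end', 'if', 'while' }.
In <rest> -> <param> <params> <rest> :=: add FIRST(:=) = { := }.
In <param> -> <rest>: <rest> is at the end, add FOLLOW(<param>) = { 'do', 'else', 'end', 'if', 'while' }.
In <body> -> 'if' num 'else' <rest>: <rest> is at the end, add FOLLOW(<body>) = { $, 'do', 'else', 'end', 'if', 'while' }.
Union: FOLLOW(<rest>) = { $, 'do', 'else', 'end', 'if', 'while', := }.

{ $, 'do', 'else', 'end', 'if', 'while', := }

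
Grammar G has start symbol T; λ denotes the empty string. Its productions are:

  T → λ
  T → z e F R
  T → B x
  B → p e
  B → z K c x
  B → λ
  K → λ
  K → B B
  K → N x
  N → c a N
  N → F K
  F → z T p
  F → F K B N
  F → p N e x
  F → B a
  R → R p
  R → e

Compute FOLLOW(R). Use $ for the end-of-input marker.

In T → z e F R: R is at the end, add FOLLOW(T) = { $, p }.
In R → R p: add FIRST(p) = { p }.
Union: FOLLOW(R) = { $, p }.

{ $, p }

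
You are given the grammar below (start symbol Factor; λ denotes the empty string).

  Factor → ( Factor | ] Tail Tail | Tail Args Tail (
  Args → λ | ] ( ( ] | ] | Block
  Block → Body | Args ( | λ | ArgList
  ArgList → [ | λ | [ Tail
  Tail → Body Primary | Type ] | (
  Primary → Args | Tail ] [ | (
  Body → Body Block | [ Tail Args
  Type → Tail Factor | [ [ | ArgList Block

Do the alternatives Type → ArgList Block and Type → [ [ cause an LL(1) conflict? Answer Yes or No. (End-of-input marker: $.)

FIRST(ArgList Block) = { (, [, ], λ } and FIRST([ [) = { [ }.
Both contain [, so the two alternatives are not disjoint — LL(1) conflict.

Yes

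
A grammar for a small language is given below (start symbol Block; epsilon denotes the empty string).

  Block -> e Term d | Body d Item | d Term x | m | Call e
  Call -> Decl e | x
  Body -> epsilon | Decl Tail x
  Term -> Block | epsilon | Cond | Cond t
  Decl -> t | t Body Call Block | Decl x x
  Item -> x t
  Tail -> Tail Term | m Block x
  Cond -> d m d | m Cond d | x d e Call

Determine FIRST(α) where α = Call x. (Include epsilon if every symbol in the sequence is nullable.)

Add FIRST(Call) = { t, x }; Call is not nullable, stop.

{ t, x }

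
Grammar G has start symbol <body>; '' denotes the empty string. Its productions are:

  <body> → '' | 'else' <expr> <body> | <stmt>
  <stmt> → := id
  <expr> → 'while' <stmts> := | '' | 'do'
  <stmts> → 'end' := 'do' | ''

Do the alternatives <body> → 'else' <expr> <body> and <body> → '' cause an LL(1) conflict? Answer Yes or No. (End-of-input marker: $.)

FIRST('else' <expr> <body>) = { 'else' } and FIRST('') = { '' }.
The second is nullable but FOLLOW(<body>) = { $ } is disjoint from FIRST of the first.

No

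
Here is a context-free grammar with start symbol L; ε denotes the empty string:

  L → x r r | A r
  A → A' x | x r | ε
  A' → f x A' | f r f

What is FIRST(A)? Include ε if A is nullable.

{ f, x, ε }

From A → A' x: add FIRST(A') = { f }.
A → x r contributes {x}.
A → ε contributes ε.
Union: FIRST(A) = { f, x, ε }.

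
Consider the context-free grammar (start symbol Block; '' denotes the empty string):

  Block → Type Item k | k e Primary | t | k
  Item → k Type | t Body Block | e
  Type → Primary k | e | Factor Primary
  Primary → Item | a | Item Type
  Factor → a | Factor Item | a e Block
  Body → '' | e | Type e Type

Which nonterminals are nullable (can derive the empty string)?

Directly nullable (have an ''-production): Body.
No other nonterminal has a production whose RHS symbols are all nullable.

{ Body }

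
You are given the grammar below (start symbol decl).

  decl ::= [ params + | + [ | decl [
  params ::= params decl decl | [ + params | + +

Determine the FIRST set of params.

{ +, [ }

From params ::= params decl decl: add FIRST(params) = { +, [ }.
params ::= [ + params contributes {[}.
params ::= + + contributes {+}.
Union: FIRST(params) = { +, [ }.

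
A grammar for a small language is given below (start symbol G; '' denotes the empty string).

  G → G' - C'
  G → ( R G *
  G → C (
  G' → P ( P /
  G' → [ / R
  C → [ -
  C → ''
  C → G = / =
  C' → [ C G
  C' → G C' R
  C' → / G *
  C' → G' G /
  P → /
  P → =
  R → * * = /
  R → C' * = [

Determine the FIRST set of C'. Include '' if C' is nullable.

C' → [ C G contributes {[}.
From C' → G C' R: add FIRST(G) = { (, /, =, [ }.
C' → / G * contributes {/}.
From C' → G' G /: add FIRST(G') = { /, =, [ }.
Union: FIRST(C') = { (, /, =, [ }.

{ (, /, =, [ }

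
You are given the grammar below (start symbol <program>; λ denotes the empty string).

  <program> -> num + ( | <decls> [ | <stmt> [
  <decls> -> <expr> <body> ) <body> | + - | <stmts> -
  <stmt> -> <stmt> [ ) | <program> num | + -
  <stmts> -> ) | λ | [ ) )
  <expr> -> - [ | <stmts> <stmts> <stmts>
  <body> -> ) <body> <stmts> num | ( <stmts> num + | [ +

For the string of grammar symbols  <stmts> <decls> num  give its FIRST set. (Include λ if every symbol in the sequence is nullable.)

{ (, ), +, -, [ }

Add FIRST(<stmts>)\{λ} = { ), [ }; <stmts> is nullable, continue.
Add FIRST(<decls>) = { (, ), +, -, [ }; <decls> is not nullable, stop.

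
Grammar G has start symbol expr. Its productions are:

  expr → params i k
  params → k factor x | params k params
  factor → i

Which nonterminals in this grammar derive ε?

No nonterminal has an empty production or an RHS whose symbols are all nullable.

{ } (none)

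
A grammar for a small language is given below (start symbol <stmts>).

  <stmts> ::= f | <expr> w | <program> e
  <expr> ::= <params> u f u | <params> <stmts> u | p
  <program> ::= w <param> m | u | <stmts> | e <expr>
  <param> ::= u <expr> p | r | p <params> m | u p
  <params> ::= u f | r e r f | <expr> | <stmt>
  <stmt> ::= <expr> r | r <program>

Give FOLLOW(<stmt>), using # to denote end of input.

{ e, f, m, p, r, u, w }

In <params> ::= <stmt>: <stmt> is at the end, add FOLLOW(<params>) = { e, f, m, p, r, u, w }.
Union: FOLLOW(<stmt>) = { e, f, m, p, r, u, w }.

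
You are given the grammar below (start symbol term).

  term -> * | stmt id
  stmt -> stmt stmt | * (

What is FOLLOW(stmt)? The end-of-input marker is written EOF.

In term -> stmt id: add FIRST(id) = { id }.
In stmt -> stmt stmt: add FIRST(stmt) = { * }.
In stmt -> stmt stmt: stmt is at the end, add FOLLOW(stmt) = { *, id }.
Union: FOLLOW(stmt) = { *, id }.

{ *, id }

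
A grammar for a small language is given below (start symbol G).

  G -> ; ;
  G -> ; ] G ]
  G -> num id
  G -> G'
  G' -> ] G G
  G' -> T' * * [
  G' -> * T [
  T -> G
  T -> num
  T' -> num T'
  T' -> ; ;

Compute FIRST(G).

G -> ; ; contributes {;}.
G -> ; ] G ] contributes {;}.
G -> num id contributes {num}.
From G -> G': add FIRST(G') = { *, ;, ], num }.
Union: FIRST(G) = { *, ;, ], num }.

{ *, ;, ], num }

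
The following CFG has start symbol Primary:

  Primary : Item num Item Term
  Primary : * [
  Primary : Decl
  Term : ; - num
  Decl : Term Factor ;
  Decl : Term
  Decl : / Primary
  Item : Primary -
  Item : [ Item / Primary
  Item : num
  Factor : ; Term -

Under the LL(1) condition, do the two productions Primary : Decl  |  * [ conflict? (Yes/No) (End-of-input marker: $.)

FIRST(Decl) = { /, ; } and FIRST(* [) = { * }.
The FIRST sets are disjoint and neither alternative is nullable — no conflict.

No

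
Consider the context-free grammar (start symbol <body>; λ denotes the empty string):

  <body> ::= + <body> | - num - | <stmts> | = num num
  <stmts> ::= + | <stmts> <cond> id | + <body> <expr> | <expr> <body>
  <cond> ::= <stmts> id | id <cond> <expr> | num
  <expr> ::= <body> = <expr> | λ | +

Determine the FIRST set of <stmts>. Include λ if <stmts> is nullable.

<stmts> ::= + contributes {+}.
From <stmts> ::= <stmts> <cond> id: add FIRST(<stmts>) = { +, -, = }.
<stmts> ::= + <body> <expr> contributes {+}.
From <stmts> ::= <expr> <body>: <expr> nullable, take FIRST(<expr>) ∪ FIRST(<body>) = { +, -, = }.
Union: FIRST(<stmts>) = { +, -, = }.

{ +, -, = }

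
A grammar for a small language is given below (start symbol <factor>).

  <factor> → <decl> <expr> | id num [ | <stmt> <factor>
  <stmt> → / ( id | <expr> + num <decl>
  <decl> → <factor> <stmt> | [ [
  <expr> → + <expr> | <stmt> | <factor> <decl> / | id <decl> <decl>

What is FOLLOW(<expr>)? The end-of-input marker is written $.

In <factor> → <decl> <expr>: <expr> is at the end, add FOLLOW(<factor>) = { $, +, /, [, id }.
In <stmt> → <expr> + num <decl>: add FIRST(+ num <decl>) = { + }.
In <expr> → + <expr>: <expr> is at the end, add FOLLOW(<expr>) = { $, +, /, [, id }.
Union: FOLLOW(<expr>) = { $, +, /, [, id }.

{ $, +, /, [, id }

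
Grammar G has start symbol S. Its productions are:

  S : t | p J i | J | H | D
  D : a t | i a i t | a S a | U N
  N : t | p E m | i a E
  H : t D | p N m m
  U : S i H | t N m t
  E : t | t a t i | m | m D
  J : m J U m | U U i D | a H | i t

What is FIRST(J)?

J : m J U m contributes {m}.
From J : U U i D: add FIRST(U) = { a, i, m, p, t }.
J : a H contributes {a}.
J : i t contributes {i}.
Union: FIRST(J) = { a, i, m, p, t }.

{ a, i, m, p, t }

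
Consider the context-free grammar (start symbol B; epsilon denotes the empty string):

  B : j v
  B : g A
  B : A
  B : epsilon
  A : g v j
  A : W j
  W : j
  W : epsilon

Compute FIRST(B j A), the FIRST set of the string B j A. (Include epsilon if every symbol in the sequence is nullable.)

Add FIRST(B)\{epsilon} = { g, j }; B is nullable, continue.
j is a terminal; add {j} and stop.

{ g, j }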